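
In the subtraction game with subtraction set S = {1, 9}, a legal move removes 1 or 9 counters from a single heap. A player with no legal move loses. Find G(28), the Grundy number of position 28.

0

G(0) = 0
G(1) = mex{0} = 1
G(2) = mex{1} = 0
G(3) = mex{0} = 1
G(4) = mex{1} = 0
G(5) = mex{0} = 1
G(6) = mex{1} = 0
G(7) = mex{0} = 1
G(8) = mex{1} = 0
G(9) = mex{0,0} = 1
G(10) = mex{1,1} = 0
G(11) = mex{0,0} = 1
G(12) = mex{1,1} = 0
G(13) = mex{0,0} = 1
G(14) = mex{1,1} = 0
G(15) = mex{0,0} = 1
G(16) = mex{1,1} = 0
G(17) = mex{0,0} = 1
G(18) = mex{1,1} = 0
G(19) = mex{0,0} = 1
G(20) = mex{1,1} = 0
G(21) = mex{0,0} = 1
G(22) = mex{1,1} = 0
G(23) = mex{0,0} = 1
G(24) = mex{1,1} = 0
G(25) = mex{0,0} = 1
G(26) = mex{1,1} = 0
G(27) = mex{0,0} = 1
G(28) = mex{1,1} = 0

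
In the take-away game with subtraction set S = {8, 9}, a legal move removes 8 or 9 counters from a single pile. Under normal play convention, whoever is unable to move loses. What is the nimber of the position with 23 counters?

G(0) = 0
G(1) = mex{} = 0
G(2) = mex{} = 0
G(3) = mex{} = 0
G(4) = mex{} = 0
G(5) = mex{} = 0
G(6) = mex{} = 0
G(7) = mex{} = 0
G(8) = mex{0} = 1
G(9) = mex{0,0} = 1
G(10) = mex{0,0} = 1
G(11) = mex{0,0} = 1
G(12) = mex{0,0} = 1
G(13) = mex{0,0} = 1
G(14) = mex{0,0} = 1
G(15) = mex{0,0} = 1
G(16) = mex{1,0} = 2
G(17) = mex{1,1} = 0
G(18) = mex{1,1} = 0
G(19) = mex{1,1} = 0
G(20) = mex{1,1} = 0
G(21) = mex{1,1} = 0
G(22) = mex{1,1} = 0
G(23) = mex{1,1} = 0

0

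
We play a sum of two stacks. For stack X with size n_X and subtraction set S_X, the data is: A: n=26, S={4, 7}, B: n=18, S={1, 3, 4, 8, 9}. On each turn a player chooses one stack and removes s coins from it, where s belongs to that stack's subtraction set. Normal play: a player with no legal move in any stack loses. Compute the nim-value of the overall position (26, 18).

3

Stack A, S = {4, 7}:
G(0) = 0
G(1) = mex{} = 0
G(2) = mex{} = 0
G(3) = mex{} = 0
G(4) = mex{0} = 1
G(5) = mex{0} = 1
G(6) = mex{0} = 1
G(7) = mex{0,0} = 1
G(8) = mex{1,0} = 2
G(9) = mex{1,0} = 2
G(10) = mex{1,0} = 2
G(11) = mex{1,1} = 0
G(12) = mex{2,1} = 0
G(13) = mex{2,1} = 0
G(14) = mex{2,1} = 0
G(15) = mex{0,2} = 1
G(16) = mex{0,2} = 1
G(17) = mex{0,2} = 1
G(18) = mex{0,0} = 1
G(19) = mex{1,0} = 2
G(20) = mex{1,0} = 2
G(21) = mex{1,0} = 2
G(22) = mex{1,1} = 0
G(23) = mex{2,1} = 0
G(24) = mex{2,1} = 0
G(25) = mex{2,1} = 0
G(26) = mex{0,2} = 1
G_A(26) = 1.
Stack B, S = {1, 3, 4, 8, 9}:
n :  0  1  2  3  4  5  6  7  8  9 10 11 12 13 14 15 16 17 18
G :  0  1  0  1  2  3  2  0  1  4  3  2  0  1  0  1  2  3  2
G_B(18) = 2.
Combined Grundy value = 1 ⊕ 2 = 3.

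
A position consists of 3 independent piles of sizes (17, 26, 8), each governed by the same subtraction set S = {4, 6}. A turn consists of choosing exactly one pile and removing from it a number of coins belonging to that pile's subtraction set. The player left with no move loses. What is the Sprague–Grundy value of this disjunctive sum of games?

All piles use S = {4, 6}:
n :  0  1  2  3  4  5  6  7  8  9 10 11 12 13 14 15 16 17 18 19 20 21 22 23 24 25 26
G :  0  0  0  0  1  1  1  1  2  2  0  0  0  0  1  1  1  1  2  2  0  0  0  0  1  1  1
Pile A: G(17) = 1.
Pile B: G(26) = 1.
Pile C: G(8) = 2.
Combined Grundy value = 1 ⊕ 1 ⊕ 2 = 2.

2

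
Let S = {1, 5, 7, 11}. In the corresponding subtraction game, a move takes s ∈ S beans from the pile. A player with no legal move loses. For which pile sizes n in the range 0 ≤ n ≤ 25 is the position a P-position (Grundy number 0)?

G(0) = 0
G(1) = mex{0} = 1
G(2) = mex{1} = 0
G(3) = mex{0} = 1
G(4) = mex{1} = 0
G(5) = mex{0,0} = 1
G(6) = mex{1,1} = 0
G(7) = mex{0,0,0} = 1
G(8) = mex{1,1,1} = 0
G(9) = mex{0,0,0} = 1
G(10) = mex{1,1,1} = 0
G(11) = mex{0,0,0,0} = 1
G(12) = mex{1,1,1,1} = 0
G(13) = mex{0,0,0,0} = 1
G(14) = mex{1,1,1,1} = 0
G(15) = mex{0,0,0,0} = 1
G(16) = mex{1,1,1,1} = 0
G(17) = mex{0,0,0,0} = 1
G(18) = mex{1,1,1,1} = 0
G(19) = mex{0,0,0,0} = 1
G(20) = mex{1,1,1,1} = 0
G(21) = mex{0,0,0,0} = 1
G(22) = mex{1,1,1,1} = 0
G(23) = mex{0,0,0,0} = 1
G(24) = mex{1,1,1,1} = 0
G(25) = mex{0,0,0,0} = 1
P-positions are exactly the n with G(n) = 0.

0, 2, 4, 6, 8, 10, 12, 14, 16, 18, 20, 22, 24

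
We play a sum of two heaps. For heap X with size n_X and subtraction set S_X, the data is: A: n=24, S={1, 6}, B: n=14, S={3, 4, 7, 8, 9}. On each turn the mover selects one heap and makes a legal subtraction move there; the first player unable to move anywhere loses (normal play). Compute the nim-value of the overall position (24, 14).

1

Heap A, S = {1, 6}:
G(0) = 0
G(1) = mex{0} = 1
G(2) = mex{1} = 0
G(3) = mex{0} = 1
G(4) = mex{1} = 0
G(5) = mex{0} = 1
G(6) = mex{1,0} = 2
G(7) = mex{2,1} = 0
G(8) = mex{0,0} = 1
G(9) = mex{1,1} = 0
G(10) = mex{0,0} = 1
G(11) = mex{1,1} = 0
G(12) = mex{0,2} = 1
G(13) = mex{1,0} = 2
G(14) = mex{2,1} = 0
G(15) = mex{0,0} = 1
G(16) = mex{1,1} = 0
G(17) = mex{0,0} = 1
G(18) = mex{1,1} = 0
G(19) = mex{0,2} = 1
G(20) = mex{1,0} = 2
G(21) = mex{2,1} = 0
G(22) = mex{0,0} = 1
G(23) = mex{1,1} = 0
G(24) = mex{0,0} = 1
G_A(24) = 1.
Heap B, S = {3, 4, 7, 8, 9}:
n :  0  1  2  3  4  5  6  7  8  9 10 11 12 13 14
G :  0  0  0  1  1  1  2  2  2  3  3  3  0  0  0
G_B(14) = 0.
Combined Grundy value = 1 ⊕ 0 = 1.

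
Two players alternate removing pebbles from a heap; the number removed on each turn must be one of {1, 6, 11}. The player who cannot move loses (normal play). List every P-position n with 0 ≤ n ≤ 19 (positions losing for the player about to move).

n :  0  1  2  3  4  5  6  7  8  9 10 11 12 13 14 15 16 17 18 19
G :  0  1  0  1  0  1  2  0  1  0  1  2  0  1  0  1  0  1  2  0
P-positions are exactly the n with G(n) = 0.

0, 2, 4, 7, 9, 12, 14, 16, 19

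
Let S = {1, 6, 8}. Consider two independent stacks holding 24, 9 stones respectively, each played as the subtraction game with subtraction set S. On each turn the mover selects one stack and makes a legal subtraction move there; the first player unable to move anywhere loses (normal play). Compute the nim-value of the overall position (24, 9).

All stacks use S = {1, 6, 8}:
G(0) = 0
G(1) = mex{0} = 1
G(2) = mex{1} = 0
G(3) = mex{0} = 1
G(4) = mex{1} = 0
G(5) = mex{0} = 1
G(6) = mex{1,0} = 2
G(7) = mex{2,1} = 0
G(8) = mex{0,0,0} = 1
G(9) = mex{1,1,1} = 0
G(10) = mex{0,0,0} = 1
G(11) = mex{1,1,1} = 0
G(12) = mex{0,2,0} = 1
G(13) = mex{1,0,1} = 2
G(14) = mex{2,1,2} = 0
G(15) = mex{0,0,0} = 1
G(16) = mex{1,1,1} = 0
G(17) = mex{0,0,0} = 1
G(18) = mex{1,1,1} = 0
G(19) = mex{0,2,0} = 1
G(20) = mex{1,0,1} = 2
G(21) = mex{2,1,2} = 0
G(22) = mex{0,0,0} = 1
G(23) = mex{1,1,1} = 0
G(24) = mex{0,0,0} = 1
Stack A: G(24) = 1.
Stack B: G(9) = 0.
Combined Grundy value = 1 ⊕ 0 = 1.

1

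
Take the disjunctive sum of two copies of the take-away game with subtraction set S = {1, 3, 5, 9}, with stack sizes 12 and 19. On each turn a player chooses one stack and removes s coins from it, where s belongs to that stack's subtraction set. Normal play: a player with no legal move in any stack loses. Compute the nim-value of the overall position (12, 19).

1

All stacks use S = {1, 3, 5, 9}:
G(0) = 0
G(1) = mex{0} = 1
G(2) = mex{1} = 0
G(3) = mex{0,0} = 1
G(4) = mex{1,1} = 0
G(5) = mex{0,0,0} = 1
G(6) = mex{1,1,1} = 0
G(7) = mex{0,0,0} = 1
G(8) = mex{1,1,1} = 0
G(9) = mex{0,0,0,0} = 1
G(10) = mex{1,1,1,1} = 0
G(11) = mex{0,0,0,0} = 1
G(12) = mex{1,1,1,1} = 0
G(13) = mex{0,0,0,0} = 1
G(14) = mex{1,1,1,1} = 0
G(15) = mex{0,0,0,0} = 1
G(16) = mex{1,1,1,1} = 0
G(17) = mex{0,0,0,0} = 1
G(18) = mex{1,1,1,1} = 0
G(19) = mex{0,0,0,0} = 1
Stack A: G(12) = 0.
Stack B: G(19) = 1.
Combined Grundy value = 0 ⊕ 1 = 1.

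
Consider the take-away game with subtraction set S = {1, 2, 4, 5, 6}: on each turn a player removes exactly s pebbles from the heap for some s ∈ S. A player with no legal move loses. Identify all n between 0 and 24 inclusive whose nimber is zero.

G(0) = 0
G(1) = mex{0} = 1
G(2) = mex{1,0} = 2
G(3) = mex{2,1} = 0
G(4) = mex{0,2,0} = 1
G(5) = mex{1,0,1,0} = 2
G(6) = mex{2,1,2,1,0} = 3
G(7) = mex{3,2,0,2,1} = 4
G(8) = mex{4,3,1,0,2} = 5
G(9) = mex{5,4,2,1,0} = 3
G(10) = mex{3,5,3,2,1} = 0
G(11) = mex{0,3,4,3,2} = 1
G(12) = mex{1,0,5,4,3} = 2
G(13) = mex{2,1,3,5,4} = 0
G(14) = mex{0,2,0,3,5} = 1
G(15) = mex{1,0,1,0,3} = 2
G(16) = mex{2,1,2,1,0} = 3
G(17) = mex{3,2,0,2,1} = 4
G(18) = mex{4,3,1,0,2} = 5
G(19) = mex{5,4,2,1,0} = 3
G(20) = mex{3,5,3,2,1} = 0
G(21) = mex{0,3,4,3,2} = 1
G(22) = mex{1,0,5,4,3} = 2
G(23) = mex{2,1,3,5,4} = 0
G(24) = mex{0,2,0,3,5} = 1
P-positions are exactly the n with G(n) = 0.

0, 3, 10, 13, 20, 23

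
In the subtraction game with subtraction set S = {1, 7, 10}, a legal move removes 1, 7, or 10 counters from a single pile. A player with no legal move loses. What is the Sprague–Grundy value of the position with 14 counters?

2

G(0) = 0
G(1) = mex{0} = 1
G(2) = mex{1} = 0
G(3) = mex{0} = 1
G(4) = mex{1} = 0
G(5) = mex{0} = 1
G(6) = mex{1} = 0
G(7) = mex{0,0} = 1
G(8) = mex{1,1} = 0
G(9) = mex{0,0} = 1
G(10) = mex{1,1,0} = 2
G(11) = mex{2,0,1} = 3
G(12) = mex{3,1,0} = 2
G(13) = mex{2,0,1} = 3
G(14) = mex{3,1,0} = 2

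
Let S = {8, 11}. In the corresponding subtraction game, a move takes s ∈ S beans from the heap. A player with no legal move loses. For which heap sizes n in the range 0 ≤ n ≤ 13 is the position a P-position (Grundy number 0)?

G(0) = 0
G(1) = mex{} = 0
G(2) = mex{} = 0
G(3) = mex{} = 0
G(4) = mex{} = 0
G(5) = mex{} = 0
G(6) = mex{} = 0
G(7) = mex{} = 0
G(8) = mex{0} = 1
G(9) = mex{0} = 1
G(10) = mex{0} = 1
G(11) = mex{0,0} = 1
G(12) = mex{0,0} = 1
G(13) = mex{0,0} = 1
P-positions are exactly the n with G(n) = 0.

0, 1, 2, 3, 4, 5, 6, 7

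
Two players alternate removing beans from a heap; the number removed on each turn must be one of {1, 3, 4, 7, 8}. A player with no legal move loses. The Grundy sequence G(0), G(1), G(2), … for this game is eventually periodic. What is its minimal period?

11

n :  0  1  2  3  4  5  6  7  8  9 10 11 12 13 14 15 16 17 18 19 20 21 22 23
G :  0  1  0  1  2  3  2  3  4  5  4  0  1  0  1  2  3  2  3  4  5  4  0  1
G(n+11) = G(n) holds for n = 0,…,7 (a full window of length max(S) = 8), so the sequence is purely periodic with period 11.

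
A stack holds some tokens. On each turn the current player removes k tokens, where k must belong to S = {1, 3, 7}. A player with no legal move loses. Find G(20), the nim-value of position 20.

n :  0  1  2  3  4  5  6  7  8  9 10 11 12 13 14 15 16 17 18 19 20
G :  0  1  0  1  0  1  0  1  0  1  0  1  0  1  0  1  0  1  0  1  0

0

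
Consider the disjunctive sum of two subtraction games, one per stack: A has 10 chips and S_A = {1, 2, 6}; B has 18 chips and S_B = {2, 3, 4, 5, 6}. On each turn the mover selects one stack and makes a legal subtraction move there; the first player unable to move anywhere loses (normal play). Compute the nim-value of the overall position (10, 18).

1

Stack A, S = {1, 2, 6}:
G(0) = 0
G(1) = mex{0} = 1
G(2) = mex{1,0} = 2
G(3) = mex{2,1} = 0
G(4) = mex{0,2} = 1
G(5) = mex{1,0} = 2
G(6) = mex{2,1,0} = 3
G(7) = mex{3,2,1} = 0
G(8) = mex{0,3,2} = 1
G(9) = mex{1,0,0} = 2
G(10) = mex{2,1,1} = 0
G_A(10) = 0.
Stack B, S = {2, 3, 4, 5, 6}:
G(0) = 0
G(1) = mex{} = 0
G(2) = mex{0} = 1
G(3) = mex{0,0} = 1
G(4) = mex{1,0,0} = 2
G(5) = mex{1,1,0,0} = 2
G(6) = mex{2,1,1,0,0} = 3
G(7) = mex{2,2,1,1,0} = 3
G(8) = mex{3,2,2,1,1} = 0
G(9) = mex{3,3,2,2,1} = 0
G(10) = mex{0,3,3,2,2} = 1
G(11) = mex{0,0,3,3,2} = 1
G(12) = mex{1,0,0,3,3} = 2
G(13) = mex{1,1,0,0,3} = 2
G(14) = mex{2,1,1,0,0} = 3
G(15) = mex{2,2,1,1,0} = 3
G(16) = mex{3,2,2,1,1} = 0
G(17) = mex{3,3,2,2,1} = 0
G(18) = mex{0,3,3,2,2} = 1
G_B(18) = 1.
Combined Grundy value = 0 ⊕ 1 = 1.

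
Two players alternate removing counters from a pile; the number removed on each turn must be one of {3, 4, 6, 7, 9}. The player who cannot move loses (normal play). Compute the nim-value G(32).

2

n :  0  1  2  3  4  5  6  7  8  9 10 11 12 13 14 15 16 17 18 19 20 21 22 23 24 25 26 27 28 29 30 31 32
G :  0  0  0  1  1  1  2  2  2  3  3  3  0  0  0  1  1  1  2  2  2  3  3  3  0  0  0  1  1  1  2  2  2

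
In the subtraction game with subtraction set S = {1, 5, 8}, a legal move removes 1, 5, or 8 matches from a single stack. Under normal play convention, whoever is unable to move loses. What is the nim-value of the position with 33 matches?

1

G(0) = 0
G(1) = mex{0} = 1
G(2) = mex{1} = 0
G(3) = mex{0} = 1
G(4) = mex{1} = 0
G(5) = mex{0,0} = 1
G(6) = mex{1,1} = 0
G(7) = mex{0,0} = 1
G(8) = mex{1,1,0} = 2
G(9) = mex{2,0,1} = 3
G(10) = mex{3,1,0} = 2
G(11) = mex{2,0,1} = 3
G(12) = mex{3,1,0} = 2
G(13) = mex{2,2,1} = 0
G(14) = mex{0,3,0} = 1
G(15) = mex{1,2,1} = 0
G(16) = mex{0,3,2} = 1
G(17) = mex{1,2,3} = 0
G(18) = mex{0,0,2} = 1
G(19) = mex{1,1,3} = 0
G(20) = mex{0,0,2} = 1
G(21) = mex{1,1,0} = 2
G(22) = mex{2,0,1} = 3
G(23) = mex{3,1,0} = 2
G(24) = mex{2,0,1} = 3
G(25) = mex{3,1,0} = 2
G(26) = mex{2,2,1} = 0
G(27) = mex{0,3,0} = 1
G(28) = mex{1,2,1} = 0
G(29) = mex{0,3,2} = 1
G(30) = mex{1,2,3} = 0
G(31) = mex{0,0,2} = 1
G(32) = mex{1,1,3} = 0
G(33) = mex{0,0,2} = 1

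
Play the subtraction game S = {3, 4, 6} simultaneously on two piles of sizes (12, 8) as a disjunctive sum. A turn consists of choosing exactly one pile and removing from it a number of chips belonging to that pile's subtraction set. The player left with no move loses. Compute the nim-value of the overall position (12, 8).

3

All piles use S = {3, 4, 6}:
G(0) = 0
G(1) = mex{} = 0
G(2) = mex{} = 0
G(3) = mex{0} = 1
G(4) = mex{0,0} = 1
G(5) = mex{0,0} = 1
G(6) = mex{1,0,0} = 2
G(7) = mex{1,1,0} = 2
G(8) = mex{1,1,0} = 2
G(9) = mex{2,1,1} = 0
G(10) = mex{2,2,1} = 0
G(11) = mex{2,2,1} = 0
G(12) = mex{0,2,2} = 1
Pile A: G(12) = 1.
Pile B: G(8) = 2.
Combined Grundy value = 1 ⊕ 2 = 3.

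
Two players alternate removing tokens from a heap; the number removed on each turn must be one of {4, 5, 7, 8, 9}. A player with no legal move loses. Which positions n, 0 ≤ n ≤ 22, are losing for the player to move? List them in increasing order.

G(0) = 0
G(1) = mex{} = 0
G(2) = mex{} = 0
G(3) = mex{} = 0
G(4) = mex{0} = 1
G(5) = mex{0,0} = 1
G(6) = mex{0,0} = 1
G(7) = mex{0,0,0} = 1
G(8) = mex{1,0,0,0} = 2
G(9) = mex{1,1,0,0,0} = 2
G(10) = mex{1,1,0,0,0} = 2
G(11) = mex{1,1,1,0,0} = 2
G(12) = mex{2,1,1,1,0} = 3
G(13) = mex{2,2,1,1,1} = 0
G(14) = mex{2,2,1,1,1} = 0
G(15) = mex{2,2,2,1,1} = 0
G(16) = mex{3,2,2,2,1} = 0
G(17) = mex{0,3,2,2,2} = 1
G(18) = mex{0,0,2,2,2} = 1
G(19) = mex{0,0,3,2,2} = 1
G(20) = mex{0,0,0,3,2} = 1
G(21) = mex{1,0,0,0,3} = 2
G(22) = mex{1,1,0,0,0} = 2
P-positions are exactly the n with G(n) = 0.

0, 1, 2, 3, 13, 14, 15, 16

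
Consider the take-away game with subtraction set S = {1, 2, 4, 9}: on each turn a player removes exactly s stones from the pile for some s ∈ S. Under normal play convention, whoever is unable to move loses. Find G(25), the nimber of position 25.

n :  0  1  2  3  4  5  6  7  8  9 10 11 12 13 14 15 16 17 18 19 20 21 22 23 24 25
G :  0  1  2  0  1  2  0  1  2  3  4  0  1  2  0  1  2  0  1  2  3  4  0  1  2  0

0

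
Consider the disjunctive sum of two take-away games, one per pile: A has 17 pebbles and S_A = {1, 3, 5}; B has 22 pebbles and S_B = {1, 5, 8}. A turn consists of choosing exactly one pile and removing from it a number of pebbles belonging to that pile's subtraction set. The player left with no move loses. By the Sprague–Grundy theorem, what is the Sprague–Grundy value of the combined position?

2

Pile A, S = {1, 3, 5}:
G(0) = 0
G(1) = mex{0} = 1
G(2) = mex{1} = 0
G(3) = mex{0,0} = 1
G(4) = mex{1,1} = 0
G(5) = mex{0,0,0} = 1
G(6) = mex{1,1,1} = 0
G(7) = mex{0,0,0} = 1
G(8) = mex{1,1,1} = 0
G(9) = mex{0,0,0} = 1
G(10) = mex{1,1,1} = 0
G(11) = mex{0,0,0} = 1
G(12) = mex{1,1,1} = 0
G(13) = mex{0,0,0} = 1
G(14) = mex{1,1,1} = 0
G(15) = mex{0,0,0} = 1
G(16) = mex{1,1,1} = 0
G(17) = mex{0,0,0} = 1
G_A(17) = 1.
Pile B, S = {1, 5, 8}:
G(0) = 0
G(1) = mex{0} = 1
G(2) = mex{1} = 0
G(3) = mex{0} = 1
G(4) = mex{1} = 0
G(5) = mex{0,0} = 1
G(6) = mex{1,1} = 0
G(7) = mex{0,0} = 1
G(8) = mex{1,1,0} = 2
G(9) = mex{2,0,1} = 3
G(10) = mex{3,1,0} = 2
G(11) = mex{2,0,1} = 3
G(12) = mex{3,1,0} = 2
G(13) = mex{2,2,1} = 0
G(14) = mex{0,3,0} = 1
G(15) = mex{1,2,1} = 0
G(16) = mex{0,3,2} = 1
G(17) = mex{1,2,3} = 0
G(18) = mex{0,0,2} = 1
G(19) = mex{1,1,3} = 0
G(20) = mex{0,0,2} = 1
G(21) = mex{1,1,0} = 2
G(22) = mex{2,0,1} = 3
G_B(22) = 3.
Combined Grundy value = 1 ⊕ 3 = 2.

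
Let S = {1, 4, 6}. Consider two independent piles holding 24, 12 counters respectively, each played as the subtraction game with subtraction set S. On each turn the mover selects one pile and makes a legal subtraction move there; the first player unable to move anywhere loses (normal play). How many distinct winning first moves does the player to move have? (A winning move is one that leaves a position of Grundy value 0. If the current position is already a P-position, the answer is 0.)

1

All piles use S = {1, 4, 6}:
G(0) = 0
G(1) = mex{0} = 1
G(2) = mex{1} = 0
G(3) = mex{0} = 1
G(4) = mex{1,0} = 2
G(5) = mex{2,1} = 0
G(6) = mex{0,0,0} = 1
G(7) = mex{1,1,1} = 0
G(8) = mex{0,2,0} = 1
G(9) = mex{1,0,1} = 2
G(10) = mex{2,1,2} = 0
G(11) = mex{0,0,0} = 1
G(12) = mex{1,1,1} = 0
G(13) = mex{0,2,0} = 1
G(14) = mex{1,0,1} = 2
G(15) = mex{2,1,2} = 0
G(16) = mex{0,0,0} = 1
G(17) = mex{1,1,1} = 0
G(18) = mex{0,2,0} = 1
G(19) = mex{1,0,1} = 2
G(20) = mex{2,1,2} = 0
G(21) = mex{0,0,0} = 1
G(22) = mex{1,1,1} = 0
G(23) = mex{0,2,0} = 1
G(24) = mex{1,0,1} = 2
Pile A: G(24) = 2.
Pile B: G(12) = 0.
Combined Grundy value = 2 ⊕ 0 = 2.
A winning move leaves total XOR = 0, i.e. changes one component's Grundy value g to g ⊕ X where X is the current total.
Pile A: need g' = 2⊕2 = 0. Options: 24−1→G=1, 24−4→G=0, 24−6→G=1. Hits: 1.
Pile B: need g' = 0⊕2 = 2. Options: 12−1→G=1, 12−4→G=1, 12−6→G=1. Hits: 0.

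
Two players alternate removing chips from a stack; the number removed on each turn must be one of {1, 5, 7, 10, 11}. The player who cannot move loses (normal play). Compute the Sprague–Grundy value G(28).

n :  0  1  2  3  4  5  6  7  8  9 10 11 12 13 14 15 16 17 18 19 20 21 22 23 24 25 26 27 28
G :  0  1  0  1  0  1  0  1  0  1  2  3  2  3  2  3  2  3  2  3  0  1  0  1  0  1  0  1  0

0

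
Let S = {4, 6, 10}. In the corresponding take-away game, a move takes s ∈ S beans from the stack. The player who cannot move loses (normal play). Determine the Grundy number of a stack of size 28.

0

n :  0  1  2  3  4  5  6  7  8  9 10 11 12 13 14 15 16 17 18 19 20 21 22 23 24 25 26 27 28
G :  0  0  0  0  1  1  1  1  2  2  2  2  3  3  0  0  0  0  1  1  1  1  2  2  2  2  3  3  0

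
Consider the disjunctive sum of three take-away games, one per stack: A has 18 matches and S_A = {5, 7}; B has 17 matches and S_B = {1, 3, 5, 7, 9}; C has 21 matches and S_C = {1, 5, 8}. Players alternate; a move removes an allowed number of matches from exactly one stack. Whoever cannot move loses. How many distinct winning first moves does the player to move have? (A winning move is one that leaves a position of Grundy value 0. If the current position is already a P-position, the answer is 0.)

1

Stack A, S = {5, 7}:
n :  0  1  2  3  4  5  6  7  8  9 10 11 12 13 14 15 16 17 18
G :  0  0  0  0  0  1  1  1  1  1  2  2  0  0  0  0  0  1  1
G_A(18) = 1.
Stack B, S = {1, 3, 5, 7, 9}:
G(0) = 0
G(1) = mex{0} = 1
G(2) = mex{1} = 0
G(3) = mex{0,0} = 1
G(4) = mex{1,1} = 0
G(5) = mex{0,0,0} = 1
G(6) = mex{1,1,1} = 0
G(7) = mex{0,0,0,0} = 1
G(8) = mex{1,1,1,1} = 0
G(9) = mex{0,0,0,0,0} = 1
G(10) = mex{1,1,1,1,1} = 0
G(11) = mex{0,0,0,0,0} = 1
G(12) = mex{1,1,1,1,1} = 0
G(13) = mex{0,0,0,0,0} = 1
G(14) = mex{1,1,1,1,1} = 0
G(15) = mex{0,0,0,0,0} = 1
G(16) = mex{1,1,1,1,1} = 0
G(17) = mex{0,0,0,0,0} = 1
G_B(17) = 1.
Stack C, S = {1, 5, 8}:
G(0) = 0
G(1) = mex{0} = 1
G(2) = mex{1} = 0
G(3) = mex{0} = 1
G(4) = mex{1} = 0
G(5) = mex{0,0} = 1
G(6) = mex{1,1} = 0
G(7) = mex{0,0} = 1
G(8) = mex{1,1,0} = 2
G(9) = mex{2,0,1} = 3
G(10) = mex{3,1,0} = 2
G(11) = mex{2,0,1} = 3
G(12) = mex{3,1,0} = 2
G(13) = mex{2,2,1} = 0
G(14) = mex{0,3,0} = 1
G(15) = mex{1,2,1} = 0
G(16) = mex{0,3,2} = 1
G(17) = mex{1,2,3} = 0
G(18) = mex{0,0,2} = 1
G(19) = mex{1,1,3} = 0
G(20) = mex{0,0,2} = 1
G(21) = mex{1,1,0} = 2
G_C(21) = 2.
Combined Grundy value = 1 ⊕ 1 ⊕ 2 = 2.
A winning move leaves total XOR = 0, i.e. changes one component's Grundy value g to g ⊕ X where X is the current total.
Stack A: need g' = 1⊕2 = 3. Options: 18−5→G=0, 18−7→G=2. Hits: 0.
Stack B: need g' = 1⊕2 = 3. Options: 17−1→G=0, 17−3→G=0, 17−5→G=0, 17−7→G=0, 17−9→G=0. Hits: 0.
Stack C: need g' = 2⊕2 = 0. Options: 21−1→G=1, 21−5→G=1, 21−8→G=0. Hits: 1.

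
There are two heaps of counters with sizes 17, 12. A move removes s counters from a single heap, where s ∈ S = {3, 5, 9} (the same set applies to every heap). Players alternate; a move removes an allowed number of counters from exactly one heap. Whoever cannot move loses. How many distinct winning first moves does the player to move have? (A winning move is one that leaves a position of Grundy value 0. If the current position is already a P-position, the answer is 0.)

All heaps use S = {3, 5, 9}:
n :  0  1  2  3  4  5  6  7  8  9 10 11 12 13 14 15 16 17
G :  0  0  0  1  1  1  2  2  0  3  3  1  0  2  0  1  0  1
Heap A: G(17) = 1.
Heap B: G(12) = 0.
Combined Grundy value = 1 ⊕ 0 = 1.
A winning move leaves total XOR = 0, i.e. changes one component's Grundy value g to g ⊕ X where X is the current total.
Heap A: need g' = 1⊕1 = 0. Options: 17−3→G=0, 17−5→G=0, 17−9→G=0. Hits: 3.
Heap B: need g' = 0⊕1 = 1. Options: 12−3→G=3, 12−5→G=2, 12−9→G=1. Hits: 1.

4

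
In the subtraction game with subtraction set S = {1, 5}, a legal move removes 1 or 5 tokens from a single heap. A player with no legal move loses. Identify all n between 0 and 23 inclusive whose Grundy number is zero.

n :  0  1  2  3  4  5  6  7  8  9 10 11 12 13 14 15 16 17 18 19 20 21 22 23
G :  0  1  0  1  0  1  0  1  0  1  0  1  0  1  0  1  0  1  0  1  0  1  0  1
P-positions are exactly the n with G(n) = 0.

0, 2, 4, 6, 8, 10, 12, 14, 16, 18, 20, 22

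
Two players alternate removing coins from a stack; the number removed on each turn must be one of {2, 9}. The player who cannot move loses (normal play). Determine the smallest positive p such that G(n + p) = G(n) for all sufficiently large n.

G(0) = 0
G(1) = mex{} = 0
G(2) = mex{0} = 1
G(3) = mex{0} = 1
G(4) = mex{1} = 0
G(5) = mex{1} = 0
G(6) = mex{0} = 1
G(7) = mex{0} = 1
G(8) = mex{1} = 0
G(9) = mex{1,0} = 2
G(10) = mex{0,0} = 1
G(11) = mex{2,1} = 0
G(12) = mex{1,1} = 0
G(13) = mex{0,0} = 1
G(14) = mex{0,0} = 1
G(15) = mex{1,1} = 0
G(16) = mex{1,1} = 0
G(17) = mex{0,0} = 1
G(18) = mex{0,2} = 1
G(19) = mex{1,1} = 0
G(20) = mex{1,0} = 2
G(21) = mex{0,0} = 1
G(22) = mex{2,1} = 0
G(23) = mex{1,1} = 0
G(n+11) = G(n) holds for n = 0,…,8 (a full window of length max(S) = 9), so the sequence is purely periodic with period 11.

11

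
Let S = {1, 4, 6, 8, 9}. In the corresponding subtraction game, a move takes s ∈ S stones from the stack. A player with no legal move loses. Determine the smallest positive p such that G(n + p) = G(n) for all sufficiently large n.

17

G(0) = 0
G(1) = mex{0} = 1
G(2) = mex{1} = 0
G(3) = mex{0} = 1
G(4) = mex{1,0} = 2
G(5) = mex{2,1} = 0
G(6) = mex{0,0,0} = 1
G(7) = mex{1,1,1} = 0
G(8) = mex{0,2,0,0} = 1
G(9) = mex{1,0,1,1,0} = 2
G(10) = mex{2,1,2,0,1} = 3
G(11) = mex{3,0,0,1,0} = 2
G(12) = mex{2,1,1,2,1} = 0
G(13) = mex{0,2,0,0,2} = 1
G(14) = mex{1,3,1,1,0} = 2
G(15) = mex{2,2,2,0,1} = 3
G(16) = mex{3,0,3,1,0} = 2
G(17) = mex{2,1,2,2,1} = 0
G(18) = mex{0,2,0,3,2} = 1
G(19) = mex{1,3,1,2,3} = 0
G(20) = mex{0,2,2,0,2} = 1
G(21) = mex{1,0,3,1,0} = 2
G(22) = mex{2,1,2,2,1} = 0
G(23) = mex{0,0,0,3,2} = 1
G(24) = mex{1,1,1,2,3} = 0
G(25) = mex{0,2,0,0,2} = 1
G(26) = mex{1,0,1,1,0} = 2
G(27) = mex{2,1,2,0,1} = 3
G(28) = mex{3,0,0,1,0} = 2
G(29) = mex{2,1,1,2,1} = 0
G(30) = mex{0,2,0,0,2} = 1
G(31) = mex{1,3,1,1,0} = 2
G(32) = mex{2,2,2,0,1} = 3
G(33) = mex{3,0,3,1,0} = 2
G(34) = mex{2,1,2,2,1} = 0
G(35) = mex{0,2,0,3,2} = 1
G(n+17) = G(n) holds for n = 0,…,8 (a full window of length max(S) = 9), so the sequence is purely periodic with period 17.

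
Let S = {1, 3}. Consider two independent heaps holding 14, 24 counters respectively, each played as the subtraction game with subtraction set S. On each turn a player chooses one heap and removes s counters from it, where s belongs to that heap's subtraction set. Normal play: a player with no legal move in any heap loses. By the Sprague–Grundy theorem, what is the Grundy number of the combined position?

0

All heaps use S = {1, 3}:
n :  0  1  2  3  4  5  6  7  8  9 10 11 12 13 14 15 16 17 18 19 20 21 22 23 24
G :  0  1  0  1  0  1  0  1  0  1  0  1  0  1  0  1  0  1  0  1  0  1  0  1  0
Heap A: G(14) = 0.
Heap B: G(24) = 0.
Combined Grundy value = 0 ⊕ 0 = 0.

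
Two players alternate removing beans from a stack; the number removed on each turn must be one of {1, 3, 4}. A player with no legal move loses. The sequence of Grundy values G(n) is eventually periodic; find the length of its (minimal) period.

G(0) = 0
G(1) = mex{0} = 1
G(2) = mex{1} = 0
G(3) = mex{0,0} = 1
G(4) = mex{1,1,0} = 2
G(5) = mex{2,0,1} = 3
G(6) = mex{3,1,0} = 2
G(7) = mex{2,2,1} = 0
G(8) = mex{0,3,2} = 1
G(9) = mex{1,2,3} = 0
G(10) = mex{0,0,2} = 1
G(11) = mex{1,1,0} = 2
G(12) = mex{2,0,1} = 3
G(13) = mex{3,1,0} = 2
G(14) = mex{2,2,1} = 0
G(15) = mex{0,3,2} = 1
G(n+7) = G(n) holds for n = 0,…,3 (a full window of length max(S) = 4), so the sequence is purely periodic with period 7.

7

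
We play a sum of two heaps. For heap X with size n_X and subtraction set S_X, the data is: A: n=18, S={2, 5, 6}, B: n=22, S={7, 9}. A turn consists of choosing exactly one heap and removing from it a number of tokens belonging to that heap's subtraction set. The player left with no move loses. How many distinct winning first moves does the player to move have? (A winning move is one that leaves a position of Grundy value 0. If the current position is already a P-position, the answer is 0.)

Heap A, S = {2, 5, 6}:
n :  0  1  2  3  4  5  6  7  8  9 10 11 12 13 14 15 16 17 18
G :  0  0  1  1  0  2  1  3  0  2  1  0  0  1  1  0  2  1  3
G_A(18) = 3.
Heap B, S = {7, 9}:
n :  0  1  2  3  4  5  6  7  8  9 10 11 12 13 14 15 16 17 18 19 20 21 22
G :  0  0  0  0  0  0  0  1  1  1  1  1  1  1  2  2  0  0  0  0  0  0  0
G_B(22) = 0.
Combined Grundy value = 3 ⊕ 0 = 3.
A winning move leaves total XOR = 0, i.e. changes one component's Grundy value g to g ⊕ X where X is the current total.
Heap A: need g' = 3⊕3 = 0. Options: 18−2→G=2, 18−5→G=1, 18−6→G=0. Hits: 1.
Heap B: need g' = 0⊕3 = 3. Options: 22−7→G=2, 22−9→G=1. Hits: 0.

1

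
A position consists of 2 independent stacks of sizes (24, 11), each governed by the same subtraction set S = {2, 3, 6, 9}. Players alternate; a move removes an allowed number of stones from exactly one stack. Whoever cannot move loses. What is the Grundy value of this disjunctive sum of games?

All stacks use S = {2, 3, 6, 9}:
G(0) = 0
G(1) = mex{} = 0
G(2) = mex{0} = 1
G(3) = mex{0,0} = 1
G(4) = mex{1,0} = 2
G(5) = mex{1,1} = 0
G(6) = mex{2,1,0} = 3
G(7) = mex{0,2,0} = 1
G(8) = mex{3,0,1} = 2
G(9) = mex{1,3,1,0} = 2
G(10) = mex{2,1,2,0} = 3
G(11) = mex{2,2,0,1} = 3
G(12) = mex{3,2,3,1} = 0
G(13) = mex{3,3,1,2} = 0
G(14) = mex{0,3,2,0} = 1
G(15) = mex{0,0,2,3} = 1
G(16) = mex{1,0,3,1} = 2
G(17) = mex{1,1,3,2} = 0
G(18) = mex{2,1,0,2} = 3
G(19) = mex{0,2,0,3} = 1
G(20) = mex{3,0,1,3} = 2
G(21) = mex{1,3,1,0} = 2
G(22) = mex{2,1,2,0} = 3
G(23) = mex{2,2,0,1} = 3
G(24) = mex{3,2,3,1} = 0
Stack A: G(24) = 0.
Stack B: G(11) = 3.
Combined Grundy value = 0 ⊕ 3 = 3.

3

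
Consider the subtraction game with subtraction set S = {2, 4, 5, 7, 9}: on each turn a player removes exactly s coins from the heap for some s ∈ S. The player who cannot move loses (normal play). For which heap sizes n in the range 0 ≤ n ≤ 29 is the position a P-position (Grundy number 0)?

G(0) = 0
G(1) = mex{} = 0
G(2) = mex{0} = 1
G(3) = mex{0} = 1
G(4) = mex{1,0} = 2
G(5) = mex{1,0,0} = 2
G(6) = mex{2,1,0} = 3
G(7) = mex{2,1,1,0} = 3
G(8) = mex{3,2,1,0} = 4
G(9) = mex{3,2,2,1,0} = 4
G(10) = mex{4,3,2,1,0} = 5
G(11) = mex{4,3,3,2,1} = 0
G(12) = mex{5,4,3,2,1} = 0
G(13) = mex{0,4,4,3,2} = 1
G(14) = mex{0,5,4,3,2} = 1
G(15) = mex{1,0,5,4,3} = 2
G(16) = mex{1,0,0,4,3} = 2
G(17) = mex{2,1,0,5,4} = 3
G(18) = mex{2,1,1,0,4} = 3
G(19) = mex{3,2,1,0,5} = 4
G(20) = mex{3,2,2,1,0} = 4
G(21) = mex{4,3,2,1,0} = 5
G(22) = mex{4,3,3,2,1} = 0
G(23) = mex{5,4,3,2,1} = 0
G(24) = mex{0,4,4,3,2} = 1
G(25) = mex{0,5,4,3,2} = 1
G(26) = mex{1,0,5,4,3} = 2
G(27) = mex{1,0,0,4,3} = 2
G(28) = mex{2,1,0,5,4} = 3
G(29) = mex{2,1,1,0,4} = 3
P-positions are exactly the n with G(n) = 0.

0, 1, 11, 12, 22, 23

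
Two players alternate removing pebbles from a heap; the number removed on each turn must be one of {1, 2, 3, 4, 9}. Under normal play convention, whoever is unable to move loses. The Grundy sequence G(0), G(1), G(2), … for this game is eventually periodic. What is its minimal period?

5

n :  0  1  2  3  4  5  6  7  8  9 10 11 12 13 14 15
G :  0  1  2  3  4  0  1  2  3  4  0  1  2  3  4  0
G(n+5) = G(n) holds for n = 0,…,8 (a full window of length max(S) = 9), so the sequence is purely periodic with period 5.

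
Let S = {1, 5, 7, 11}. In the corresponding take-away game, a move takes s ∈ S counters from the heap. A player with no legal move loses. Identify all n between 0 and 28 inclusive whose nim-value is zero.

n :  0  1  2  3  4  5  6  7  8  9 10 11 12 13 14 15 16 17 18 19 20 21 22 23 24 25 26 27 28
G :  0  1  0  1  0  1  0  1  0  1  0  1  0  1  0  1  0  1  0  1  0  1  0  1  0  1  0  1  0
P-positions are exactly the n with G(n) = 0.

0, 2, 4, 6, 8, 10, 12, 14, 16, 18, 20, 22, 24, 26, 28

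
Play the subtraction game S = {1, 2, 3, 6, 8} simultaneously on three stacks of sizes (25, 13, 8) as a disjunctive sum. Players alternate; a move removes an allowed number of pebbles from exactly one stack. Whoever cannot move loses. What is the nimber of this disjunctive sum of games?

All stacks use S = {1, 2, 3, 6, 8}:
G(0) = 0
G(1) = mex{0} = 1
G(2) = mex{1,0} = 2
G(3) = mex{2,1,0} = 3
G(4) = mex{3,2,1} = 0
G(5) = mex{0,3,2} = 1
G(6) = mex{1,0,3,0} = 2
G(7) = mex{2,1,0,1} = 3
G(8) = mex{3,2,1,2,0} = 4
G(9) = mex{4,3,2,3,1} = 0
G(10) = mex{0,4,3,0,2} = 1
G(11) = mex{1,0,4,1,3} = 2
G(12) = mex{2,1,0,2,0} = 3
G(13) = mex{3,2,1,3,1} = 0
G(14) = mex{0,3,2,4,2} = 1
G(15) = mex{1,0,3,0,3} = 2
G(16) = mex{2,1,0,1,4} = 3
G(17) = mex{3,2,1,2,0} = 4
G(18) = mex{4,3,2,3,1} = 0
G(19) = mex{0,4,3,0,2} = 1
G(20) = mex{1,0,4,1,3} = 2
G(21) = mex{2,1,0,2,0} = 3
G(22) = mex{3,2,1,3,1} = 0
G(23) = mex{0,3,2,4,2} = 1
G(24) = mex{1,0,3,0,3} = 2
G(25) = mex{2,1,0,1,4} = 3
Stack A: G(25) = 3.
Stack B: G(13) = 0.
Stack C: G(8) = 4.
Combined Grundy value = 3 ⊕ 0 ⊕ 4 = 7.

7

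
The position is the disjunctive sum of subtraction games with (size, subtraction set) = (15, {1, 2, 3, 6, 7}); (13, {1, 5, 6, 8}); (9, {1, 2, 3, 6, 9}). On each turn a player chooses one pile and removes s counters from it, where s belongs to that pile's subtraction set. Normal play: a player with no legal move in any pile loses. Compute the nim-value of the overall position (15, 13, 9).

2

Pile A, S = {1, 2, 3, 6, 7}:
G(0) = 0
G(1) = mex{0} = 1
G(2) = mex{1,0} = 2
G(3) = mex{2,1,0} = 3
G(4) = mex{3,2,1} = 0
G(5) = mex{0,3,2} = 1
G(6) = mex{1,0,3,0} = 2
G(7) = mex{2,1,0,1,0} = 3
G(8) = mex{3,2,1,2,1} = 0
G(9) = mex{0,3,2,3,2} = 1
G(10) = mex{1,0,3,0,3} = 2
G(11) = mex{2,1,0,1,0} = 3
G(12) = mex{3,2,1,2,1} = 0
G(13) = mex{0,3,2,3,2} = 1
G(14) = mex{1,0,3,0,3} = 2
G(15) = mex{2,1,0,1,0} = 3
G_A(15) = 3.
Pile B, S = {1, 5, 6, 8}:
n :  0  1  2  3  4  5  6  7  8  9 10 11 12 13
G :  0  1  0  1  0  1  2  3  2  3  2  0  1  0
G_B(13) = 0.
Pile C, S = {1, 2, 3, 6, 9}:
G(0) = 0
G(1) = mex{0} = 1
G(2) = mex{1,0} = 2
G(3) = mex{2,1,0} = 3
G(4) = mex{3,2,1} = 0
G(5) = mex{0,3,2} = 1
G(6) = mex{1,0,3,0} = 2
G(7) = mex{2,1,0,1} = 3
G(8) = mex{3,2,1,2} = 0
G(9) = mex{0,3,2,3,0} = 1
G_C(9) = 1.
Combined Grundy value = 3 ⊕ 0 ⊕ 1 = 2.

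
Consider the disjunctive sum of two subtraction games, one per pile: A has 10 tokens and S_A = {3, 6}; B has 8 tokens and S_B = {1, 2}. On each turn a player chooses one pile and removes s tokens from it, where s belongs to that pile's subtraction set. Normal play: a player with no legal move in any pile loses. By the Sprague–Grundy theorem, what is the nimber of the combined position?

Pile A, S = {3, 6}:
G(0) = 0
G(1) = mex{} = 0
G(2) = mex{} = 0
G(3) = mex{0} = 1
G(4) = mex{0} = 1
G(5) = mex{0} = 1
G(6) = mex{1,0} = 2
G(7) = mex{1,0} = 2
G(8) = mex{1,0} = 2
G(9) = mex{2,1} = 0
G(10) = mex{2,1} = 0
G_A(10) = 0.
Pile B, S = {1, 2}:
n : 0 1 2 3 4 5 6 7 8
G : 0 1 2 0 1 2 0 1 2
G_B(8) = 2.
Combined Grundy value = 0 ⊕ 2 = 2.

2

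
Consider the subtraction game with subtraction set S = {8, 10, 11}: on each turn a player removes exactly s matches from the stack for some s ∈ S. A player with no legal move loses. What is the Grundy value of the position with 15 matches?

G(0) = 0
G(1) = mex{} = 0
G(2) = mex{} = 0
G(3) = mex{} = 0
G(4) = mex{} = 0
G(5) = mex{} = 0
G(6) = mex{} = 0
G(7) = mex{} = 0
G(8) = mex{0} = 1
G(9) = mex{0} = 1
G(10) = mex{0,0} = 1
G(11) = mex{0,0,0} = 1
G(12) = mex{0,0,0} = 1
G(13) = mex{0,0,0} = 1
G(14) = mex{0,0,0} = 1
G(15) = mex{0,0,0} = 1

1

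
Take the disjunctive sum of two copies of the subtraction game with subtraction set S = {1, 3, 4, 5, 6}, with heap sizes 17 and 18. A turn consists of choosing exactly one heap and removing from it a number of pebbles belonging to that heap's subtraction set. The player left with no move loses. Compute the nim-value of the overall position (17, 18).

4

All heaps use S = {1, 3, 4, 5, 6}:
G(0) = 0
G(1) = mex{0} = 1
G(2) = mex{1} = 0
G(3) = mex{0,0} = 1
G(4) = mex{1,1,0} = 2
G(5) = mex{2,0,1,0} = 3
G(6) = mex{3,1,0,1,0} = 2
G(7) = mex{2,2,1,0,1} = 3
G(8) = mex{3,3,2,1,0} = 4
G(9) = mex{4,2,3,2,1} = 0
G(10) = mex{0,3,2,3,2} = 1
G(11) = mex{1,4,3,2,3} = 0
G(12) = mex{0,0,4,3,2} = 1
G(13) = mex{1,1,0,4,3} = 2
G(14) = mex{2,0,1,0,4} = 3
G(15) = mex{3,1,0,1,0} = 2
G(16) = mex{2,2,1,0,1} = 3
G(17) = mex{3,3,2,1,0} = 4
G(18) = mex{4,2,3,2,1} = 0
Heap A: G(17) = 4.
Heap B: G(18) = 0.
Combined Grundy value = 4 ⊕ 0 = 4.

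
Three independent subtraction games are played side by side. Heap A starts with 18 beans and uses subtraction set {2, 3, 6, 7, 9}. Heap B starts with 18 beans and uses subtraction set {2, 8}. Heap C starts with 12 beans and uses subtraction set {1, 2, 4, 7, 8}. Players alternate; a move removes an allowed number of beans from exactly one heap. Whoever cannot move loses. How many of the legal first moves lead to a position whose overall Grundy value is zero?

5

Heap A, S = {2, 3, 6, 7, 9}:
G(0) = 0
G(1) = mex{} = 0
G(2) = mex{0} = 1
G(3) = mex{0,0} = 1
G(4) = mex{1,0} = 2
G(5) = mex{1,1} = 0
G(6) = mex{2,1,0} = 3
G(7) = mex{0,2,0,0} = 1
G(8) = mex{3,0,1,0} = 2
G(9) = mex{1,3,1,1,0} = 2
G(10) = mex{2,1,2,1,0} = 3
G(11) = mex{2,2,0,2,1} = 3
G(12) = mex{3,2,3,0,1} = 4
G(13) = mex{3,3,1,3,2} = 0
G(14) = mex{4,3,2,1,0} = 5
G(15) = mex{0,4,2,2,3} = 1
G(16) = mex{5,0,3,2,1} = 4
G(17) = mex{1,5,3,3,2} = 0
G(18) = mex{4,1,4,3,2} = 0
G_A(18) = 0.
Heap B, S = {2, 8}:
n :  0  1  2  3  4  5  6  7  8  9 10 11 12 13 14 15 16 17 18
G :  0  0  1  1  0  0  1  1  2  2  0  0  1  1  0  0  1  1  2
G_B(18) = 2.
Heap C, S = {1, 2, 4, 7, 8}:
G(0) = 0
G(1) = mex{0} = 1
G(2) = mex{1,0} = 2
G(3) = mex{2,1} = 0
G(4) = mex{0,2,0} = 1
G(5) = mex{1,0,1} = 2
G(6) = mex{2,1,2} = 0
G(7) = mex{0,2,0,0} = 1
G(8) = mex{1,0,1,1,0} = 2
G(9) = mex{2,1,2,2,1} = 0
G(10) = mex{0,2,0,0,2} = 1
G(11) = mex{1,0,1,1,0} = 2
G(12) = mex{2,1,2,2,1} = 0
G_C(12) = 0.
Combined Grundy value = 0 ⊕ 2 ⊕ 0 = 2.
A winning move leaves total XOR = 0, i.e. changes one component's Grundy value g to g ⊕ X where X is the current total.
Heap A: need g' = 0⊕2 = 2. Options: 18−2→G=4, 18−3→G=1, 18−6→G=4, 18−7→G=3, 18−9→G=2. Hits: 1.
Heap B: need g' = 2⊕2 = 0. Options: 18−2→G=1, 18−8→G=0. Hits: 1.
Heap C: need g' = 0⊕2 = 2. Options: 12−1→G=2, 12−2→G=1, 12−4→G=2, 12−7→G=2, 12−8→G=1. Hits: 3.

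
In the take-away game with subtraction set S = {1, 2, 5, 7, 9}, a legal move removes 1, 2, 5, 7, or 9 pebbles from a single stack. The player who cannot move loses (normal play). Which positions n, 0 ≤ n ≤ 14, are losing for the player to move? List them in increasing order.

0, 3, 6, 14

G(0) = 0
G(1) = mex{0} = 1
G(2) = mex{1,0} = 2
G(3) = mex{2,1} = 0
G(4) = mex{0,2} = 1
G(5) = mex{1,0,0} = 2
G(6) = mex{2,1,1} = 0
G(7) = mex{0,2,2,0} = 1
G(8) = mex{1,0,0,1} = 2
G(9) = mex{2,1,1,2,0} = 3
G(10) = mex{3,2,2,0,1} = 4
G(11) = mex{4,3,0,1,2} = 5
G(12) = mex{5,4,1,2,0} = 3
G(13) = mex{3,5,2,0,1} = 4
G(14) = mex{4,3,3,1,2} = 0
P-positions are exactly the n with G(n) = 0.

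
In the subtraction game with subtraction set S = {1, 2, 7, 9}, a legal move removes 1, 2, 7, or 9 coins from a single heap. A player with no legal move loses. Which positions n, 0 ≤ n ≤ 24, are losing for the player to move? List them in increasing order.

n :  0  1  2  3  4  5  6  7  8  9 10 11 12 13 14 15 16 17 18 19 20 21 22 23 24
G :  0  1  2  0  1  2  0  1  2  3  4  0  1  2  0  1  2  0  1  2  3  4  0  1  2
P-positions are exactly the n with G(n) = 0.

0, 3, 6, 11, 14, 17, 22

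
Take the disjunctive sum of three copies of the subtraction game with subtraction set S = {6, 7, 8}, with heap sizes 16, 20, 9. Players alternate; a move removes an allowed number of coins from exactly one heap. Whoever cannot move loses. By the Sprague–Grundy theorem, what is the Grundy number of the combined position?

All heaps use S = {6, 7, 8}:
n :  0  1  2  3  4  5  6  7  8  9 10 11 12 13 14 15 16 17 18 19 20
G :  0  0  0  0  0  0  1  1  1  1  1  1  2  2  0  0  0  0  0  0  1
Heap A: G(16) = 0.
Heap B: G(20) = 1.
Heap C: G(9) = 1.
Combined Grundy value = 0 ⊕ 1 ⊕ 1 = 0.

0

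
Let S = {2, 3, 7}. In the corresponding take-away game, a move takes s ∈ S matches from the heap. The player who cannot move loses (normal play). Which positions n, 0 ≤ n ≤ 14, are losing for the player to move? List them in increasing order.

0, 1, 5, 6, 10, 11

n :  0  1  2  3  4  5  6  7  8  9 10 11 12 13 14
G :  0  0  1  1  2  0  0  1  1  2  0  0  1  1  2
P-positions are exactly the n with G(n) = 0.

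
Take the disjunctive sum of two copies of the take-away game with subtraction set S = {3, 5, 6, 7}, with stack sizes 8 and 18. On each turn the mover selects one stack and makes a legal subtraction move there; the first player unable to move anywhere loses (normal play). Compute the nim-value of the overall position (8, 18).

All stacks use S = {3, 5, 6, 7}:
n :  0  1  2  3  4  5  6  7  8  9 10 11 12 13 14 15 16 17 18
G :  0  0  0  1  1  1  2  2  2  3  0  0  0  1  1  1  2  2  2
Stack A: G(8) = 2.
Stack B: G(18) = 2.
Combined Grundy value = 2 ⊕ 2 = 0.

0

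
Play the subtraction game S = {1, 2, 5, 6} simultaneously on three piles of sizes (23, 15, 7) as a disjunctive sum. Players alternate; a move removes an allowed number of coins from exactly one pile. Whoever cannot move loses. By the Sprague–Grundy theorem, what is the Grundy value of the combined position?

All piles use S = {1, 2, 5, 6}:
G(0) = 0
G(1) = mex{0} = 1
G(2) = mex{1,0} = 2
G(3) = mex{2,1} = 0
G(4) = mex{0,2} = 1
G(5) = mex{1,0,0} = 2
G(6) = mex{2,1,1,0} = 3
G(7) = mex{3,2,2,1} = 0
G(8) = mex{0,3,0,2} = 1
G(9) = mex{1,0,1,0} = 2
G(10) = mex{2,1,2,1} = 0
G(11) = mex{0,2,3,2} = 1
G(12) = mex{1,0,0,3} = 2
G(13) = mex{2,1,1,0} = 3
G(14) = mex{3,2,2,1} = 0
G(15) = mex{0,3,0,2} = 1
G(16) = mex{1,0,1,0} = 2
G(17) = mex{2,1,2,1} = 0
G(18) = mex{0,2,3,2} = 1
G(19) = mex{1,0,0,3} = 2
G(20) = mex{2,1,1,0} = 3
G(21) = mex{3,2,2,1} = 0
G(22) = mex{0,3,0,2} = 1
G(23) = mex{1,0,1,0} = 2
Pile A: G(23) = 2.
Pile B: G(15) = 1.
Pile C: G(7) = 0.
Combined Grundy value = 2 ⊕ 1 ⊕ 0 = 3.

3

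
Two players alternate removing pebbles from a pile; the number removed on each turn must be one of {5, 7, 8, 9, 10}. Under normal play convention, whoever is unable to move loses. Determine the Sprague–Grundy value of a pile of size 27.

G(0) = 0
G(1) = mex{} = 0
G(2) = mex{} = 0
G(3) = mex{} = 0
G(4) = mex{} = 0
G(5) = mex{0} = 1
G(6) = mex{0} = 1
G(7) = mex{0,0} = 1
G(8) = mex{0,0,0} = 1
G(9) = mex{0,0,0,0} = 1
G(10) = mex{1,0,0,0,0} = 2
G(11) = mex{1,0,0,0,0} = 2
G(12) = mex{1,1,0,0,0} = 2
G(13) = mex{1,1,1,0,0} = 2
G(14) = mex{1,1,1,1,0} = 2
G(15) = mex{2,1,1,1,1} = 0
G(16) = mex{2,1,1,1,1} = 0
G(17) = mex{2,2,1,1,1} = 0
G(18) = mex{2,2,2,1,1} = 0
G(19) = mex{2,2,2,2,1} = 0
G(20) = mex{0,2,2,2,2} = 1
G(21) = mex{0,2,2,2,2} = 1
G(22) = mex{0,0,2,2,2} = 1
G(23) = mex{0,0,0,2,2} = 1
G(24) = mex{0,0,0,0,2} = 1
G(25) = mex{1,0,0,0,0} = 2
G(26) = mex{1,0,0,0,0} = 2
G(27) = mex{1,1,0,0,0} = 2

2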